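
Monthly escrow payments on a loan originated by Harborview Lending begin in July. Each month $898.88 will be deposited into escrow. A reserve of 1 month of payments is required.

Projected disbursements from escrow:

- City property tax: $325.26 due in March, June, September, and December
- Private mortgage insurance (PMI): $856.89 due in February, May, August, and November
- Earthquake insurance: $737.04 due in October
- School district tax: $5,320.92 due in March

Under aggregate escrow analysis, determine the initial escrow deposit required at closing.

Cushion = 1 × $898.88 = $898.88
Trial balance (start $0, +$898.88 each month, − disbursements):
  Jul: +$898.88 → $898.88
  Aug: +$898.88 − $856.89 → $940.87
  Sep: +$898.88 − $325.26 → $1,514.49
  Oct: +$898.88 − $737.04 → $1,676.33
  Nov: +$898.88 − $856.89 → $1,718.32
  Dec: +$898.88 − $325.26 → $2,291.94
  Jan: +$898.88 → $3,190.82
  Feb: +$898.88 − $856.89 → $3,232.81
  Mar: +$898.88 − $5,646.18 → -$1,514.49
  Apr: +$898.88 → -$615.61
  May: +$898.88 − $856.89 → -$573.62
  Jun: +$898.88 − $325.26 → $0.00
Lowest trial balance = -$1,514.49 (Mar)
Initial deposit = cushion − low point = $898.88 − (-$1,514.49) = $2,413.37

$2,413.37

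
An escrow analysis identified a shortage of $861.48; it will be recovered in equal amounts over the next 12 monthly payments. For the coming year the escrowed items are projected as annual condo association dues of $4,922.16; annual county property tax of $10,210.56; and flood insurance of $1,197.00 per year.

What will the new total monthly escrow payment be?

Condo association dues — $4,922.16
County property tax — $10,210.56
Flood insurance — $1,197.00
Yearly total = $4,922.16 + $10,210.56 + $1,197.00 = $16,329.72
Monthly escrow = $16,329.72 ÷ 12 = $1,360.81
Monthly shortage recovery: $861.48 / 12 = $71.79
Adjusted monthly = $1,360.81 + $71.79 = $1,432.60

$1,432.60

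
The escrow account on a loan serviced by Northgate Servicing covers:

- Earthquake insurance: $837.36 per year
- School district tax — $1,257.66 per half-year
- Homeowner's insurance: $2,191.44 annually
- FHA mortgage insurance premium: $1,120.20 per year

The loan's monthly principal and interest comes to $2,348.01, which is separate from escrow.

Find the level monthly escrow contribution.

$555.36

Earthquake insurance: $837.36 annually
School district tax: $1,257.66 × 2 = $2,515.32 annually
Homeowner's insurance: $2,191.44 annually
FHA mortgage insurance premium: $1,120.20 annually
Total annual escrow = $6,664.32
Monthly = $6,664.32 / 12 = $555.36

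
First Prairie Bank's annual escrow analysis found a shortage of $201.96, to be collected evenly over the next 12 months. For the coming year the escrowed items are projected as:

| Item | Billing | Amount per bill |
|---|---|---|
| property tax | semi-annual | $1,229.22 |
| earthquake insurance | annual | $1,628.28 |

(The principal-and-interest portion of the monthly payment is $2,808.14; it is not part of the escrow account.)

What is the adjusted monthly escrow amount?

$357.39

Property tax — $1,229.22 × 2 = $2,458.44 per year
Earthquake insurance — $1,628.28 per year
Combined annual = $2,458.44 + $1,628.28 = $4,086.72
Monthly = $4,086.72 ÷ 12 = $340.56
Shortage per month = $201.96 / 12 = $16.83
Adjusted monthly = $340.56 + $16.83 = $357.39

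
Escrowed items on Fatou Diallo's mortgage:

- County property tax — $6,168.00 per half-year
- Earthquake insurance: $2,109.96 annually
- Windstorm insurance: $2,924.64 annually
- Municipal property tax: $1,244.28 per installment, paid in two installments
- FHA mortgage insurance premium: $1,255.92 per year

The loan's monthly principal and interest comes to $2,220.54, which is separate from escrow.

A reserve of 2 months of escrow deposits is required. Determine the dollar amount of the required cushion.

County property tax: $6,168.00 × 2 = $12,336.00
Earthquake insurance: $2,109.96
Windstorm insurance: $2,924.64
Municipal property tax: $1,244.28 × 2 = $2,488.56
FHA mortgage insurance premium: $1,255.92
Yearly total = $21,115.08
Base monthly escrow = $21,115.08 / 12 = $1,759.59
Reserve = 2 × $1,759.59 = $3,519.18

$3,519.18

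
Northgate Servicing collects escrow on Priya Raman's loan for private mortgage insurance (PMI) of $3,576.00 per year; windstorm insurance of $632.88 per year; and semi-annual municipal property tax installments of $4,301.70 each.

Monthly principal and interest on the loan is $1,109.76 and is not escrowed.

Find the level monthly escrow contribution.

$1,067.69

Private mortgage insurance (PMI) — $3,576.00 per year
Windstorm insurance — $632.88 per year
Municipal property tax — $4,301.70 × 2 = $8,603.40 per year
Annual escrow total = $3,576.00 + $632.88 + $8,603.40 = $12,812.28
Monthly escrow = $12,812.28 / 12 = $1,067.69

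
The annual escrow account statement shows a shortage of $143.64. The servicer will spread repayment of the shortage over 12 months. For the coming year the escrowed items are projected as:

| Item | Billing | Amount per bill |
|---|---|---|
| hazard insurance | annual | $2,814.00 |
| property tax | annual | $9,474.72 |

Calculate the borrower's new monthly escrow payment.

Hazard insurance — $2,814.00
Property tax — $9,474.72
Annual escrow total = $2,814.00 + $9,474.72 = $12,288.72
Per month = $12,288.72 ÷ 12 = $1,024.06
Shortage per month = $143.64 / 12 = $11.97
New monthly escrow = $1,024.06 + $11.97 = $1,036.03

$1,036.03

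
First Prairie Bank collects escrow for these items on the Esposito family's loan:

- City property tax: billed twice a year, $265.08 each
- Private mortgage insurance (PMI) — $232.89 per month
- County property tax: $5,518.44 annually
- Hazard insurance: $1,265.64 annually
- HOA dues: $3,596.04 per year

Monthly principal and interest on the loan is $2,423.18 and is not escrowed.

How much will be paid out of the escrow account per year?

City property tax — $265.08 × 2 = $530.16 annually
Private mortgage insurance (PMI) — $232.89 × 12 = $2,794.68 annually
County property tax — $5,518.44 annually
Hazard insurance — $1,265.64 annually
HOA dues — $3,596.04 annually
Combined annual = $530.16 + $2,794.68 + $5,518.44 + $1,265.64 + $3,596.04 = $13,704.96

$13,704.96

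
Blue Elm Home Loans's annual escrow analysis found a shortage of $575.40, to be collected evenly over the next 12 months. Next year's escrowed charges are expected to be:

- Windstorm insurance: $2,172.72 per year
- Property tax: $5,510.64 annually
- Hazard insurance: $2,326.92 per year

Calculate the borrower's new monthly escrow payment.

$882.14

Windstorm insurance — $2,172.72 annually
Property tax — $5,510.64 annually
Hazard insurance — $2,326.92 annually
Total per year = $2,172.72 + $5,510.64 + $2,326.92 = $10,010.28
Monthly escrow = $10,010.28 / 12 = $834.19
Shortage per month = $575.40 ÷ 12 = $47.95
New monthly escrow = $834.19 + $47.95 = $882.14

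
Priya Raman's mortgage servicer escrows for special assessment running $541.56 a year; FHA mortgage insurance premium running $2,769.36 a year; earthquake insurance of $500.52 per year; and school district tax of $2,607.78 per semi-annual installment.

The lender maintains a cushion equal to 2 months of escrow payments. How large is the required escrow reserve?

$1,504.50

Special assessment — $541.56
FHA mortgage insurance premium — $2,769.36
Earthquake insurance — $500.52
School district tax — $2,607.78 × 2 = $5,215.56
Total annual escrow = $541.56 + $2,769.36 + $500.52 + $5,215.56 = $9,027.00
Base monthly escrow = $9,027.00 ÷ 12 = $752.25
Reserve = 2 × $752.25 = $1,504.50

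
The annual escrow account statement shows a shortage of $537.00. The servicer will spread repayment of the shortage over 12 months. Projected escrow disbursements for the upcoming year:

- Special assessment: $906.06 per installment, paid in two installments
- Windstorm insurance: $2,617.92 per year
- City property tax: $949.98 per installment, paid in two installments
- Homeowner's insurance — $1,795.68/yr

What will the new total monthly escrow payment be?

Special assessment — $906.06 × 2 = $1,812.12 annually
Windstorm insurance — $2,617.92 annually
City property tax — $949.98 × 2 = $1,899.96 annually
Homeowner's insurance — $1,795.68 annually
Total annual escrow = $1,812.12 + $2,617.92 + $1,899.96 + $1,795.68 = $8,125.68
Per month = $8,125.68 / 12 = $677.14
Shortage spread = $537.00 ÷ 12 = $44.75/mo
New monthly escrow = $677.14 + $44.75 = $721.89

$721.89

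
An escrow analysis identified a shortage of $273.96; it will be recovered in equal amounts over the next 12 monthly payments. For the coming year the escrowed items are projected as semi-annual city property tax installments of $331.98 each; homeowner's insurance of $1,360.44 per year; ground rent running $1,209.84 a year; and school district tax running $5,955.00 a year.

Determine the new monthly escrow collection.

$788.60

City property tax: $331.98 × 2 = $663.96/yr
Homeowner's insurance: $1,360.44/yr
Ground rent: $1,209.84/yr
School district tax: $5,955.00/yr
Total per year = $663.96 + $1,360.44 + $1,209.84 + $5,955.00 = $9,189.24
Base monthly escrow = $9,189.24 / 12 = $765.77
Shortage per month = $273.96 / 12 = $22.83
New monthly escrow = $765.77 + $22.83 = $788.60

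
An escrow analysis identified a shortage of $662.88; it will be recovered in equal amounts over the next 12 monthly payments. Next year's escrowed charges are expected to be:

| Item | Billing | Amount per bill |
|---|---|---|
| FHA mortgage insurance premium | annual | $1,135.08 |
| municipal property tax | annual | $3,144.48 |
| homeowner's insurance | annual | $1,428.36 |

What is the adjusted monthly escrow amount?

$530.90

FHA mortgage insurance premium = $1,135.08
Municipal property tax = $3,144.48
Homeowner's insurance = $1,428.36
Total annual escrow = $1,135.08 + $3,144.48 + $1,428.36 = $5,707.92
Monthly = $5,707.92 ÷ 12 = $475.66
Monthly shortage recovery: $662.88 / 12 = $55.24
Adjusted monthly = $475.66 + $55.24 = $530.90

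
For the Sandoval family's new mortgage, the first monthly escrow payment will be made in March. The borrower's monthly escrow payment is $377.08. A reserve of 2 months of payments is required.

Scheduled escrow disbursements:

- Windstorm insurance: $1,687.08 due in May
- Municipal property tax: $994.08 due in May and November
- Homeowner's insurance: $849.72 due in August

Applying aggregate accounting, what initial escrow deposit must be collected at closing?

$2,304.08

Cushion = 2 × $377.08 = $754.16
Trial balance (start $0, +$377.08 each month, − disbursements):
  Mar: +$377.08 → $377.08
  Apr: +$377.08 → $754.16
  May: +$377.08 − $2,681.16 → -$1,549.92
  Jun: +$377.08 → -$1,172.84
  Jul: +$377.08 → -$795.76
  Aug: +$377.08 − $849.72 → -$1,268.40
  Sep: +$377.08 → -$891.32
  Oct: +$377.08 → -$514.24
  Nov: +$377.08 − $994.08 → -$1,131.24
  Dec: +$377.08 → -$754.16
  Jan: +$377.08 → -$377.08
  Feb: +$377.08 → $0.00
Lowest trial balance = -$1,549.92 (May)
Initial deposit = cushion − low point = $754.16 − (-$1,549.92) = $2,304.08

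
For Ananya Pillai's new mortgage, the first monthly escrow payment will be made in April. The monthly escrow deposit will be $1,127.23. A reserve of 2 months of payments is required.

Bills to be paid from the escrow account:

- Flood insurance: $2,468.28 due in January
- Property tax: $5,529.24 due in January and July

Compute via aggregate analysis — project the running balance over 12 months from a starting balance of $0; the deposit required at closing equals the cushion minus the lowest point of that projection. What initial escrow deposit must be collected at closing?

Cushion = 2 × $1,127.23 = $2,254.46
Trial balance (start $0, +$1,127.23 each month, − disbursements):
  Apr: +$1,127.23 → $1,127.23
  May: +$1,127.23 → $2,254.46
  Jun: +$1,127.23 → $3,381.69
  Jul: +$1,127.23 − $5,529.24 → -$1,020.32
  Aug: +$1,127.23 → $106.91
  Sep: +$1,127.23 → $1,234.14
  Oct: +$1,127.23 → $2,361.37
  Nov: +$1,127.23 → $3,488.60
  Dec: +$1,127.23 → $4,615.83
  Jan: +$1,127.23 − $7,997.52 → -$2,254.46
  Feb: +$1,127.23 → -$1,127.23
  Mar: +$1,127.23 → $0.00
Lowest trial balance = -$2,254.46 (Jan)
Initial deposit = cushion − low point = $2,254.46 − (-$2,254.46) = $4,508.92

$4,508.92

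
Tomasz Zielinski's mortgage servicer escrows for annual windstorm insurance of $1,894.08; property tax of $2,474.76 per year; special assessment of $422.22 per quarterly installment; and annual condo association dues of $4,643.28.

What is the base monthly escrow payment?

Windstorm insurance: $1,894.08 per year
Property tax: $2,474.76 per year
Special assessment: $422.22 × 4 = $1,688.88 per year
Condo association dues: $4,643.28 per year
Yearly total = $1,894.08 + $2,474.76 + $1,688.88 + $4,643.28 = $10,701.00
Per month = $10,701.00 ÷ 12 = $891.75

$891.75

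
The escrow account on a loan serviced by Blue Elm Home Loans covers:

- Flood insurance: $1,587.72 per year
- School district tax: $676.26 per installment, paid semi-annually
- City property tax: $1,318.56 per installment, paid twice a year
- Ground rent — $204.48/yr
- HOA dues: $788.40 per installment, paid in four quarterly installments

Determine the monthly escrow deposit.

Flood insurance = $1,587.72/yr
School district tax = $676.26 × 2 = $1,352.52/yr
City property tax = $1,318.56 × 2 = $2,637.12/yr
Ground rent = $204.48/yr
HOA dues = $788.40 × 4 = $3,153.60/yr
Yearly total = $1,587.72 + $1,352.52 + $2,637.12 + $204.48 + $3,153.60 = $8,935.44
Per month = $8,935.44 ÷ 12 = $744.62

$744.62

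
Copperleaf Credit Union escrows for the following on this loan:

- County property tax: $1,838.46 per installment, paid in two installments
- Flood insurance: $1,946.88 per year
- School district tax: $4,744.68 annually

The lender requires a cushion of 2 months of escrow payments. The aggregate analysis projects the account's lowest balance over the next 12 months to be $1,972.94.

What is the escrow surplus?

County property tax = $1,838.46 × 2 = $3,676.92
Flood insurance = $1,946.88
School district tax = $4,744.68
Total per year = $3,676.92 + $1,946.88 + $4,744.68 = $10,368.48
Monthly escrow = $10,368.48 / 12 = $864.04
Required cushion = 2 × $864.04 = $1,728.08
Excess over cushion: $1,972.94 − $1,728.08 = $244.86

$244.86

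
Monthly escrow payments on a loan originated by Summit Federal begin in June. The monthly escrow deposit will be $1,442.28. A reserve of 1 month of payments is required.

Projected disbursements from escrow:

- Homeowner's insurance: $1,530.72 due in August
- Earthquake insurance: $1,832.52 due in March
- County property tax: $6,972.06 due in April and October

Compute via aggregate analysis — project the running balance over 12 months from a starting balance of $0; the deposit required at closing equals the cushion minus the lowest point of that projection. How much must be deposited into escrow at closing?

$2,884.56

Cushion = 1 × $1,442.28 = $1,442.28
Trial balance (start $0, +$1,442.28 each month, − disbursements):
  Jun: +$1,442.28 → $1,442.28
  Jul: +$1,442.28 → $2,884.56
  Aug: +$1,442.28 − $1,530.72 → $2,796.12
  Sep: +$1,442.28 → $4,238.40
  Oct: +$1,442.28 − $6,972.06 → -$1,291.38
  Nov: +$1,442.28 → $150.90
  Dec: +$1,442.28 → $1,593.18
  Jan: +$1,442.28 → $3,035.46
  Feb: +$1,442.28 → $4,477.74
  Mar: +$1,442.28 − $1,832.52 → $4,087.50
  Apr: +$1,442.28 − $6,972.06 → -$1,442.28
  May: +$1,442.28 → $0.00
Lowest trial balance = -$1,442.28 (Apr)
Initial deposit = cushion − low point = $1,442.28 − (-$1,442.28) = $2,884.56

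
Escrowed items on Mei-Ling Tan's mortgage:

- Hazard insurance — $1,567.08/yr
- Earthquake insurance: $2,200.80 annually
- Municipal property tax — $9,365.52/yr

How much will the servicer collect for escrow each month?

Hazard insurance: $1,567.08 per year
Earthquake insurance: $2,200.80 per year
Municipal property tax: $9,365.52 per year
Yearly total = $1,567.08 + $2,200.80 + $9,365.52 = $13,133.40
Base monthly escrow = $13,133.40 / 12 = $1,094.45

$1,094.45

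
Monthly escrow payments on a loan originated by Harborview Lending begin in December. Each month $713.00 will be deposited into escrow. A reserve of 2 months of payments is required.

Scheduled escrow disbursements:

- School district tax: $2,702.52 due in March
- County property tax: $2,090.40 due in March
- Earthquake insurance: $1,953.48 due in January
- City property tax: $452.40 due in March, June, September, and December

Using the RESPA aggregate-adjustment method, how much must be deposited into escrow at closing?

$6,225.20

Cushion = 2 × $713.00 = $1,426.00
Trial balance (start $0, +$713.00 each month, − disbursements):
  Dec: +$713.00 − $452.40 → $260.60
  Jan: +$713.00 − $1,953.48 → -$979.88
  Feb: +$713.00 → -$266.88
  Mar: +$713.00 − $5,245.32 → -$4,799.20
  Apr: +$713.00 → -$4,086.20
  May: +$713.00 → -$3,373.20
  Jun: +$713.00 − $452.40 → -$3,112.60
  Jul: +$713.00 → -$2,399.60
  Aug: +$713.00 → -$1,686.60
  Sep: +$713.00 − $452.40 → -$1,426.00
  Oct: +$713.00 → -$713.00
  Nov: +$713.00 → $0.00
Lowest trial balance = -$4,799.20 (Mar)
Initial deposit = cushion − low point = $1,426.00 − (-$4,799.20) = $6,225.20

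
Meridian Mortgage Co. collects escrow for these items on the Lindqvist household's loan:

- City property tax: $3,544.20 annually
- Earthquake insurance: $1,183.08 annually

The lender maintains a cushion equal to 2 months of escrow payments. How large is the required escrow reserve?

$787.88

City property tax = $3,544.20 annually
Earthquake insurance = $1,183.08 annually
Total annual escrow = $3,544.20 + $1,183.08 = $4,727.28
Base monthly escrow = $4,727.28 ÷ 12 = $393.94
Reserve = 2 × $393.94 = $787.88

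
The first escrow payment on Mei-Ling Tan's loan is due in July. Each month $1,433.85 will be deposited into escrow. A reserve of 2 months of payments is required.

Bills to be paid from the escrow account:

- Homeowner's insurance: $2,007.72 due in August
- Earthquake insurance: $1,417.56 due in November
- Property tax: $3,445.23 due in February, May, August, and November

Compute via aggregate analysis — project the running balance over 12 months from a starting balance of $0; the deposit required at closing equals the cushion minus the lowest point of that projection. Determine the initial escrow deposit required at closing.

Cushion = 2 × $1,433.85 = $2,867.70
Trial balance (start $0, +$1,433.85 each month, − disbursements):
  Jul: +$1,433.85 → $1,433.85
  Aug: +$1,433.85 − $5,452.95 → -$2,585.25
  Sep: +$1,433.85 → -$1,151.40
  Oct: +$1,433.85 → $282.45
  Nov: +$1,433.85 − $4,862.79 → -$3,146.49
  Dec: +$1,433.85 → -$1,712.64
  Jan: +$1,433.85 → -$278.79
  Feb: +$1,433.85 − $3,445.23 → -$2,290.17
  Mar: +$1,433.85 → -$856.32
  Apr: +$1,433.85 → $577.53
  May: +$1,433.85 − $3,445.23 → -$1,433.85
  Jun: +$1,433.85 → $0.00
Lowest trial balance = -$3,146.49 (Nov)
Initial deposit = cushion − low point = $2,867.70 − (-$3,146.49) = $6,014.19

$6,014.19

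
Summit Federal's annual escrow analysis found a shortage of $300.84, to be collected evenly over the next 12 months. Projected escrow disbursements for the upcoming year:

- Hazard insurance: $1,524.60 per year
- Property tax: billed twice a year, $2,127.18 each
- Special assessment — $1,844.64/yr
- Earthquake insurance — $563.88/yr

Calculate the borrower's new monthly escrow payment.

$707.36

Hazard insurance: $1,524.60
Property tax: $2,127.18 × 2 = $4,254.36
Special assessment: $1,844.64
Earthquake insurance: $563.88
Total annual escrow = $1,524.60 + $4,254.36 + $1,844.64 + $563.88 = $8,187.48
Monthly escrow = $8,187.48 ÷ 12 = $682.29
Shortage per month = $300.84 ÷ 12 = $25.07
Adjusted monthly = $682.29 + $25.07 = $707.36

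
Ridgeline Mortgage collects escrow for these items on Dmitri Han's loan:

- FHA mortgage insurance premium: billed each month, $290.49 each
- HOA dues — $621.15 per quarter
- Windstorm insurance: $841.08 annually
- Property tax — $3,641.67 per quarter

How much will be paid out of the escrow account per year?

FHA mortgage insurance premium = $290.49 × 12 = $3,485.88/yr
HOA dues = $621.15 × 4 = $2,484.60/yr
Windstorm insurance = $841.08/yr
Property tax = $3,641.67 × 4 = $14,566.68/yr
Total annual escrow = $21,378.24

$21,378.24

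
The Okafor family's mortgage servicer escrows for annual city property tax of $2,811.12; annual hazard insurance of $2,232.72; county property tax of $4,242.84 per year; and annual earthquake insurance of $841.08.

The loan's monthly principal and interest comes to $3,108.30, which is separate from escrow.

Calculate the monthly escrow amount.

City property tax: $2,811.12
Hazard insurance: $2,232.72
County property tax: $4,242.84
Earthquake insurance: $841.08
Total annual escrow = $2,811.12 + $2,232.72 + $4,242.84 + $841.08 = $10,127.76
Per month = $10,127.76 / 12 = $843.98

$843.98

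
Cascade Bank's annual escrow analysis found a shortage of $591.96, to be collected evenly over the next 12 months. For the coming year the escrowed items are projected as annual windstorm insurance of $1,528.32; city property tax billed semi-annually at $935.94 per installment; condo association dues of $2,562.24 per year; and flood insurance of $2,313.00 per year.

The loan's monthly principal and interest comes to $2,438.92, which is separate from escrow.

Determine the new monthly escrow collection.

$738.95

Windstorm insurance = $1,528.32
City property tax = $935.94 × 2 = $1,871.88
Condo association dues = $2,562.24
Flood insurance = $2,313.00
Total annual escrow = $1,528.32 + $1,871.88 + $2,562.24 + $2,313.00 = $8,275.44
Per month = $8,275.44 / 12 = $689.62
Shortage per month = $591.96 ÷ 12 = $49.33
New monthly escrow = $689.62 + $49.33 = $738.95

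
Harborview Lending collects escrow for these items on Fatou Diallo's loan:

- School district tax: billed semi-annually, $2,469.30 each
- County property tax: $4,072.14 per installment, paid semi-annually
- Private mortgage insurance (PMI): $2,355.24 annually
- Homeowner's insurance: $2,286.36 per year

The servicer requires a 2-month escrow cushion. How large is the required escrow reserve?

$2,954.08

School district tax — $2,469.30 × 2 = $4,938.60/yr
County property tax — $4,072.14 × 2 = $8,144.28/yr
Private mortgage insurance (PMI) — $2,355.24/yr
Homeowner's insurance — $2,286.36/yr
Yearly total = $17,724.48
Per month = $17,724.48 ÷ 12 = $1,477.04
Reserve = 2 × $1,477.04 = $2,954.08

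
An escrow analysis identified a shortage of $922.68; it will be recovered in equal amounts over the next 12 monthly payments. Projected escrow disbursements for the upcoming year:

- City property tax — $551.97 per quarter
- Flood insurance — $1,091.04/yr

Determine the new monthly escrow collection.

$351.80

City property tax: $551.97 × 4 = $2,207.88 annually
Flood insurance: $1,091.04 annually
Combined annual = $2,207.88 + $1,091.04 = $3,298.92
Monthly escrow = $3,298.92 / 12 = $274.91
Shortage per month = $922.68 / 12 = $76.89
Adjusted monthly = $274.91 + $76.89 = $351.80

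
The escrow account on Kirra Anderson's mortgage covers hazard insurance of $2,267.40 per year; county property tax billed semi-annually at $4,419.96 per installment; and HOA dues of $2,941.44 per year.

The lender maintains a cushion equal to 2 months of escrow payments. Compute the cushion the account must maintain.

$2,341.46

Hazard insurance: $2,267.40
County property tax: $4,419.96 × 2 = $8,839.92
HOA dues: $2,941.44
Total annual escrow = $2,267.40 + $8,839.92 + $2,941.44 = $14,048.76
Monthly escrow = $14,048.76 / 12 = $1,170.73
Reserve = 2 × $1,170.73 = $2,341.46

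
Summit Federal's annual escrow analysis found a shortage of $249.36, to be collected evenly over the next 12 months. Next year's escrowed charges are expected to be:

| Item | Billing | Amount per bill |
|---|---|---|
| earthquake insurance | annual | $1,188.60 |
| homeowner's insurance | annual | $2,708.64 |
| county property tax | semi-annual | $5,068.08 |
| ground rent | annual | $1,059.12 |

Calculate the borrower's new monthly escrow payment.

Earthquake insurance — $1,188.60 per year
Homeowner's insurance — $2,708.64 per year
County property tax — $5,068.08 × 2 = $10,136.16 per year
Ground rent — $1,059.12 per year
Combined annual = $1,188.60 + $2,708.64 + $10,136.16 + $1,059.12 = $15,092.52
Monthly escrow = $15,092.52 / 12 = $1,257.71
Shortage spread = $249.36 / 12 = $20.78/mo
New monthly escrow = $1,257.71 + $20.78 = $1,278.49

$1,278.49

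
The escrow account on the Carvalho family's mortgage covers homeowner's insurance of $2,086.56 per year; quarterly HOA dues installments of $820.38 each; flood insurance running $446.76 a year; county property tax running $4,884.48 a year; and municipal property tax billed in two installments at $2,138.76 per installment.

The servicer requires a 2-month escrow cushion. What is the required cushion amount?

$2,496.14

Homeowner's insurance — $2,086.56/yr
HOA dues — $820.38 × 4 = $3,281.52/yr
Flood insurance — $446.76/yr
County property tax — $4,884.48/yr
Municipal property tax — $2,138.76 × 2 = $4,277.52/yr
Combined annual = $2,086.56 + $3,281.52 + $446.76 + $4,884.48 + $4,277.52 = $14,976.84
Monthly = $14,976.84 / 12 = $1,248.07
Required cushion = 2 × $1,248.07 = $2,496.14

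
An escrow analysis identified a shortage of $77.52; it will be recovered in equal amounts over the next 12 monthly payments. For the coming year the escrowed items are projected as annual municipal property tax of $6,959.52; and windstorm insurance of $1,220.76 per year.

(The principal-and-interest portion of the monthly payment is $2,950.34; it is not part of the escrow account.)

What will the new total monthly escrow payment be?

Municipal property tax — $6,959.52 per year
Windstorm insurance — $1,220.76 per year
Annual escrow total = $8,180.28
Monthly = $8,180.28 ÷ 12 = $681.69
Shortage spread = $77.52 ÷ 12 = $6.46/mo
Adjusted monthly = $681.69 + $6.46 = $688.15

$688.15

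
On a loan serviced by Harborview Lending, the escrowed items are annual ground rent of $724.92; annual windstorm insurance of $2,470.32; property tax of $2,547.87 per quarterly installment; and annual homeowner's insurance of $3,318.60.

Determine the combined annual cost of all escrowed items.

$16,705.32

Ground rent — $724.92 per year
Windstorm insurance — $2,470.32 per year
Property tax — $2,547.87 × 4 = $10,191.48 per year
Homeowner's insurance — $3,318.60 per year
Total annual escrow = $724.92 + $2,470.32 + $10,191.48 + $3,318.60 = $16,705.32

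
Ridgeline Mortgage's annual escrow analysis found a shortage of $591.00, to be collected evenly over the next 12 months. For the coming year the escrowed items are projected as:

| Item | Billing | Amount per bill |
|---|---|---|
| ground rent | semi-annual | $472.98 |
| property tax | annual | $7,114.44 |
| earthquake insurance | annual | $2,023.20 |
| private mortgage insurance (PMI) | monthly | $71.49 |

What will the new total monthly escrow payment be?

Ground rent = $472.98 × 2 = $945.96 per year
Property tax = $7,114.44 per year
Earthquake insurance = $2,023.20 per year
Private mortgage insurance (PMI) = $71.49 × 12 = $857.88 per year
Total annual escrow = $945.96 + $7,114.44 + $2,023.20 + $857.88 = $10,941.48
Monthly escrow = $10,941.48 ÷ 12 = $911.79
Monthly shortage recovery: $591.00 / 12 = $49.25
New monthly escrow = $911.79 + $49.25 = $961.04

$961.04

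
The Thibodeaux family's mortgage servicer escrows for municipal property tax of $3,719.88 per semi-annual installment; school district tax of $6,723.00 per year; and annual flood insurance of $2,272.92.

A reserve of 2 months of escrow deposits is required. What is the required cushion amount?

Municipal property tax = $3,719.88 × 2 = $7,439.76 annually
School district tax = $6,723.00 annually
Flood insurance = $2,272.92 annually
Total annual escrow = $7,439.76 + $6,723.00 + $2,272.92 = $16,435.68
Monthly escrow = $16,435.68 / 12 = $1,369.64
Required cushion = 2 × $1,369.64 = $2,739.28

$2,739.28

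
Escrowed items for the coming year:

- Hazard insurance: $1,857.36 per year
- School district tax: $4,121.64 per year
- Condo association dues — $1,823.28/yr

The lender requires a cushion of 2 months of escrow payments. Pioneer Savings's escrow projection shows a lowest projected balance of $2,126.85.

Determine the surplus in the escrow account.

Hazard insurance = $1,857.36/yr
School district tax = $4,121.64/yr
Condo association dues = $1,823.28/yr
Total per year = $7,802.28
Monthly escrow = $7,802.28 ÷ 12 = $650.19
Required cushion = 2 × $650.19 = $1,300.38
Excess over cushion: $2,126.85 − $1,300.38 = $826.47

$826.47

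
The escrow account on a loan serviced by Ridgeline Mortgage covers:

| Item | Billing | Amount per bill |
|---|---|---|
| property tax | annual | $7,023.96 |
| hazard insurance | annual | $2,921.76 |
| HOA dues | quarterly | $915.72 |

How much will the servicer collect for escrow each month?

$1,134.05

Property tax — $7,023.96
Hazard insurance — $2,921.76
HOA dues — $915.72 × 4 = $3,662.88
Yearly total = $7,023.96 + $2,921.76 + $3,662.88 = $13,608.60
Monthly = $13,608.60 / 12 = $1,134.05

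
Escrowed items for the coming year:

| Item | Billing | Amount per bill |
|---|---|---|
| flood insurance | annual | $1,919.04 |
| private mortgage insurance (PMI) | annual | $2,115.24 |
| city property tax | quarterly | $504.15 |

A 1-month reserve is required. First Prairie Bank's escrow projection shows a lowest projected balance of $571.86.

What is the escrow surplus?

$67.62

Flood insurance — $1,919.04 annually
Private mortgage insurance (PMI) — $2,115.24 annually
City property tax — $504.15 × 4 = $2,016.60 annually
Combined annual = $1,919.04 + $2,115.24 + $2,016.60 = $6,050.88
Monthly = $6,050.88 ÷ 12 = $504.24
Cushion = 1 × $504.24 = $504.24
Surplus = $571.86 − $504.24 = $67.62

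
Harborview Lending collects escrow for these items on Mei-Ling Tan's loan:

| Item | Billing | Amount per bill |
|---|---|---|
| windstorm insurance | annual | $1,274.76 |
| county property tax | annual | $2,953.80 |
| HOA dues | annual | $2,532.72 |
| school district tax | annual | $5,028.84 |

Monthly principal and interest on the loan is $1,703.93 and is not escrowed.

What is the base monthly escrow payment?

$982.51

Windstorm insurance = $1,274.76
County property tax = $2,953.80
HOA dues = $2,532.72
School district tax = $5,028.84
Annual escrow total = $1,274.76 + $2,953.80 + $2,532.72 + $5,028.84 = $11,790.12
Per month = $11,790.12 / 12 = $982.51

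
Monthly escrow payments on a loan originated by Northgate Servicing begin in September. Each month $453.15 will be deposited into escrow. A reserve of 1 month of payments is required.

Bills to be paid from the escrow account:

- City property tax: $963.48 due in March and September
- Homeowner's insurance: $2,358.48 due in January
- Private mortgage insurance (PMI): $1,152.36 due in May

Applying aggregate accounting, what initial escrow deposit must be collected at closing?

$1,812.60

Cushion = 1 × $453.15 = $453.15
Trial balance (start $0, +$453.15 each month, − disbursements):
  Sep: +$453.15 − $963.48 → -$510.33
  Oct: +$453.15 → -$57.18
  Nov: +$453.15 → $395.97
  Dec: +$453.15 → $849.12
  Jan: +$453.15 − $2,358.48 → -$1,056.21
  Feb: +$453.15 → -$603.06
  Mar: +$453.15 − $963.48 → -$1,113.39
  Apr: +$453.15 → -$660.24
  May: +$453.15 − $1,152.36 → -$1,359.45
  Jun: +$453.15 → -$906.30
  Jul: +$453.15 → -$453.15
  Aug: +$453.15 → $0.00
Lowest trial balance = -$1,359.45 (May)
Initial deposit = cushion − low point = $453.15 − (-$1,359.45) = $1,812.60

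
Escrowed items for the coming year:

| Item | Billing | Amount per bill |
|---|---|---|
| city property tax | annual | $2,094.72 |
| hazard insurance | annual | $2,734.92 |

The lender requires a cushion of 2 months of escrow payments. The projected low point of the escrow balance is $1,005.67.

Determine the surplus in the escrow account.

$200.73

City property tax = $2,094.72 annually
Hazard insurance = $2,734.92 annually
Combined annual = $2,094.72 + $2,734.92 = $4,829.64
Base monthly escrow = $4,829.64 / 12 = $402.47
Cushion = 2 × $402.47 = $804.94
Excess over cushion: $1,005.67 − $804.94 = $200.73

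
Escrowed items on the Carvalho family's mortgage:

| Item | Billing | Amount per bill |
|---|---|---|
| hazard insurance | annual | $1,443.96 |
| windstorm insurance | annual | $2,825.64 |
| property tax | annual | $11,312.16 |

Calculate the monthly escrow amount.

Hazard insurance = $1,443.96/yr
Windstorm insurance = $2,825.64/yr
Property tax = $11,312.16/yr
Annual escrow total = $1,443.96 + $2,825.64 + $11,312.16 = $15,581.76
Monthly escrow = $15,581.76 ÷ 12 = $1,298.48

$1,298.48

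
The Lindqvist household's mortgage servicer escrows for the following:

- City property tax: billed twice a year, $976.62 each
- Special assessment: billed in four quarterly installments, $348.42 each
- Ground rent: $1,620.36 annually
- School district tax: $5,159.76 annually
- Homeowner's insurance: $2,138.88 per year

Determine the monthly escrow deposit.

City property tax = $976.62 × 2 = $1,953.24 annually
Special assessment = $348.42 × 4 = $1,393.68 annually
Ground rent = $1,620.36 annually
School district tax = $5,159.76 annually
Homeowner's insurance = $2,138.88 annually
Combined annual = $1,953.24 + $1,393.68 + $1,620.36 + $5,159.76 + $2,138.88 = $12,265.92
Monthly = $12,265.92 / 12 = $1,022.16

$1,022.16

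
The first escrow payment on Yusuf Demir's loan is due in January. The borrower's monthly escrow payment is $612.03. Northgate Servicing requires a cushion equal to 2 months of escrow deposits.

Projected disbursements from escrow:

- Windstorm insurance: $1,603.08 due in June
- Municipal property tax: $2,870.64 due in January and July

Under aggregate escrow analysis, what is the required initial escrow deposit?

$4,284.21

Cushion = 2 × $612.03 = $1,224.06
Trial balance (start $0, +$612.03 each month, − disbursements):
  Jan: +$612.03 − $2,870.64 → -$2,258.61
  Feb: +$612.03 → -$1,646.58
  Mar: +$612.03 → -$1,034.55
  Apr: +$612.03 → -$422.52
  May: +$612.03 → $189.51
  Jun: +$612.03 − $1,603.08 → -$801.54
  Jul: +$612.03 − $2,870.64 → -$3,060.15
  Aug: +$612.03 → -$2,448.12
  Sep: +$612.03 → -$1,836.09
  Oct: +$612.03 → -$1,224.06
  Nov: +$612.03 → -$612.03
  Dec: +$612.03 → $0.00
Lowest trial balance = -$3,060.15 (Jul)
Initial deposit = cushion − low point = $1,224.06 − (-$3,060.15) = $4,284.21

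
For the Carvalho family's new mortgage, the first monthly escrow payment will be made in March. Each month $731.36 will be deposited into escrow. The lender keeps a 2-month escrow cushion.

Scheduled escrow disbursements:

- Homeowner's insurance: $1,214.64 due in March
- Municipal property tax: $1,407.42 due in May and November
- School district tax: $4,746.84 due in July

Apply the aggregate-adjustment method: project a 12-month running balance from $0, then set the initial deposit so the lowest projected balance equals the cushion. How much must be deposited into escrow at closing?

$5,174.82

Cushion = 2 × $731.36 = $1,462.72
Trial balance (start $0, +$731.36 each month, − disbursements):
  Mar: +$731.36 − $1,214.64 → -$483.28
  Apr: +$731.36 → $248.08
  May: +$731.36 − $1,407.42 → -$427.98
  Jun: +$731.36 → $303.38
  Jul: +$731.36 − $4,746.84 → -$3,712.10
  Aug: +$731.36 → -$2,980.74
  Sep: +$731.36 → -$2,249.38
  Oct: +$731.36 → -$1,518.02
  Nov: +$731.36 − $1,407.42 → -$2,194.08
  Dec: +$731.36 → -$1,462.72
  Jan: +$731.36 → -$731.36
  Feb: +$731.36 → $0.00
Lowest trial balance = -$3,712.10 (Jul)
Initial deposit = cushion − low point = $1,462.72 − (-$3,712.10) = $5,174.82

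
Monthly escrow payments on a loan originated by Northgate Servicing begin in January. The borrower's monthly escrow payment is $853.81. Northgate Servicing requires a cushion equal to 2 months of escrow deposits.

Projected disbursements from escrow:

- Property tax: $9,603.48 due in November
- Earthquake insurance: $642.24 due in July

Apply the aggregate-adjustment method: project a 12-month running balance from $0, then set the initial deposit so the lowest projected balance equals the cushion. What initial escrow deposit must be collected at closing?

$2,561.43

Cushion = 2 × $853.81 = $1,707.62
Trial balance (start $0, +$853.81 each month, − disbursements):
  Jan: +$853.81 → $853.81
  Feb: +$853.81 → $1,707.62
  Mar: +$853.81 → $2,561.43
  Apr: +$853.81 → $3,415.24
  May: +$853.81 → $4,269.05
  Jun: +$853.81 → $5,122.86
  Jul: +$853.81 − $642.24 → $5,334.43
  Aug: +$853.81 → $6,188.24
  Sep: +$853.81 → $7,042.05
  Oct: +$853.81 → $7,895.86
  Nov: +$853.81 − $9,603.48 → -$853.81
  Dec: +$853.81 → $0.00
Lowest trial balance = -$853.81 (Nov)
Initial deposit = cushion − low point = $1,707.62 − (-$853.81) = $2,561.43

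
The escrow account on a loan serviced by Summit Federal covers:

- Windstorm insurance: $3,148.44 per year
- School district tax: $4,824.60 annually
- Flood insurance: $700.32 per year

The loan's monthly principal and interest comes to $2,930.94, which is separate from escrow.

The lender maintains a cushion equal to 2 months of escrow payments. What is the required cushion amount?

$1,445.56

Windstorm insurance: $3,148.44
School district tax: $4,824.60
Flood insurance: $700.32
Annual escrow total = $3,148.44 + $4,824.60 + $700.32 = $8,673.36
Per month = $8,673.36 ÷ 12 = $722.78
Cushion = 2 × $722.78 = $1,445.56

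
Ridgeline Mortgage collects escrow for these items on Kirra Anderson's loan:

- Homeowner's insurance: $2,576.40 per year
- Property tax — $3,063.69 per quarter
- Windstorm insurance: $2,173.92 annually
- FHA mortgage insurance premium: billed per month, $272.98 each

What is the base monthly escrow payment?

$1,690.07

Homeowner's insurance — $2,576.40
Property tax — $3,063.69 × 4 = $12,254.76
Windstorm insurance — $2,173.92
FHA mortgage insurance premium — $272.98 × 12 = $3,275.76
Total per year = $20,280.84
Monthly = $20,280.84 ÷ 12 = $1,690.07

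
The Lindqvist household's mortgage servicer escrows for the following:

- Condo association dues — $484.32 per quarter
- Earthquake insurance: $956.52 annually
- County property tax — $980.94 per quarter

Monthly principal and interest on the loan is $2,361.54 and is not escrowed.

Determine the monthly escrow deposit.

$568.13

Condo association dues = $484.32 × 4 = $1,937.28 annually
Earthquake insurance = $956.52 annually
County property tax = $980.94 × 4 = $3,923.76 annually
Combined annual = $1,937.28 + $956.52 + $3,923.76 = $6,817.56
Per month = $6,817.56 / 12 = $568.13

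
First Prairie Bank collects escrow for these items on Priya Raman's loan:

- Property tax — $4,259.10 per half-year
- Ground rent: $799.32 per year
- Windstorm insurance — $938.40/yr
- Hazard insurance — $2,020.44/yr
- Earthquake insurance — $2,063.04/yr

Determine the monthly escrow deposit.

Property tax — $4,259.10 × 2 = $8,518.20 per year
Ground rent — $799.32 per year
Windstorm insurance — $938.40 per year
Hazard insurance — $2,020.44 per year
Earthquake insurance — $2,063.04 per year
Combined annual = $14,339.40
Monthly = $14,339.40 / 12 = $1,194.95

$1,194.95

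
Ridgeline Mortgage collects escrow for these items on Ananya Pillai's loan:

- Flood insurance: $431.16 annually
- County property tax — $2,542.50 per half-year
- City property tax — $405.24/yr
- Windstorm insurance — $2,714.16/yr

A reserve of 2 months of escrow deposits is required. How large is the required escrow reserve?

Flood insurance: $431.16
County property tax: $2,542.50 × 2 = $5,085.00
City property tax: $405.24
Windstorm insurance: $2,714.16
Total per year = $8,635.56
Base monthly escrow = $8,635.56 / 12 = $719.63
Reserve = 2 × $719.63 = $1,439.26

$1,439.26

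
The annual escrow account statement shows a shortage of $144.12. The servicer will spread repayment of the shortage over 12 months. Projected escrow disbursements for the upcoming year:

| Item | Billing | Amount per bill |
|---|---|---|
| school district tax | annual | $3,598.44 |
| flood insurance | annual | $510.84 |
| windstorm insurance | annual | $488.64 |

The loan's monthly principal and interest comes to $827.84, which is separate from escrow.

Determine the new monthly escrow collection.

School district tax — $3,598.44 annually
Flood insurance — $510.84 annually
Windstorm insurance — $488.64 annually
Annual escrow total = $4,597.92
Monthly = $4,597.92 / 12 = $383.16
Shortage spread = $144.12 / 12 = $12.01/mo
Adjusted monthly = $383.16 + $12.01 = $395.17

$395.17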